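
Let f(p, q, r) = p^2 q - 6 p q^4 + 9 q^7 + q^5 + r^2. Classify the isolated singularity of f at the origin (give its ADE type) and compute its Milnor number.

The Hessian of f at 0 has rank 1. Corank 2; j^3 = p^2*q has shape L^2 M (L != M), so D-series; mu = 6 gives D_6.

Type D6, Milnor number mu = 6.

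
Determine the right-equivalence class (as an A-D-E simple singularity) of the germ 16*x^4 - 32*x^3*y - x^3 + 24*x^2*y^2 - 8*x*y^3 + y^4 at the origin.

E_6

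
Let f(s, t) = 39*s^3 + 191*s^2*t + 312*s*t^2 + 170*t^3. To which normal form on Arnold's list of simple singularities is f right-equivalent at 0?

The Hessian of f at 0 has rank 0. Corank 2; j^3 = (3*s + 5*t)*(13*s^2 + 42*s*t + 34*t^2) splits into three distinct lines over C (the quadratic factor has nonzero discriminant), so D_4.

D_{4}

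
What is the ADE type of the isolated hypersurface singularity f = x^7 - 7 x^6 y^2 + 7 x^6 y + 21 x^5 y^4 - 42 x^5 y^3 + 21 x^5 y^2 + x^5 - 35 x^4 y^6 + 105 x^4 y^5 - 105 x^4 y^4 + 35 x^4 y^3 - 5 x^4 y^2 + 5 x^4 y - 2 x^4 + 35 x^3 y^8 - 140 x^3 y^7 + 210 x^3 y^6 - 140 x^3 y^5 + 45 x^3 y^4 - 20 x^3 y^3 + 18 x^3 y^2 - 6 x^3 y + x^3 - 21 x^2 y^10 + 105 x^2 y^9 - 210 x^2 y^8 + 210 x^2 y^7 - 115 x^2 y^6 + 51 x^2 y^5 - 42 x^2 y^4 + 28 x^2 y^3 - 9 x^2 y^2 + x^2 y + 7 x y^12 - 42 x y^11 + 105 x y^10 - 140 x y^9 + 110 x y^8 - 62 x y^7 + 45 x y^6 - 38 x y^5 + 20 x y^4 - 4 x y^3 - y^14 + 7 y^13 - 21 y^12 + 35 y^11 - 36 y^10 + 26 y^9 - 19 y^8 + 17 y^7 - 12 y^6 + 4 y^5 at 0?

D_8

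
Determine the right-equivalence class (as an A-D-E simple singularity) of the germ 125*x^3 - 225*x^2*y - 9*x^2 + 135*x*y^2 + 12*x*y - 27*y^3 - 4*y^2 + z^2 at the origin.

A_2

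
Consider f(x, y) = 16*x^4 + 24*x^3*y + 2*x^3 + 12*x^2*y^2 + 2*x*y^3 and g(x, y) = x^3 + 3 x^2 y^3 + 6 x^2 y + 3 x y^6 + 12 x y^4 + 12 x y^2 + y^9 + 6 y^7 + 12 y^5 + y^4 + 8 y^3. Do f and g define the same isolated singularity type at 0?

The Hessian of f at 0 has rank 0. Corank 2; j^3 = 2*x^3 is a perfect cube, so E-series; the 4-jet and mu = 7 give E_7. The Hessian of g at 0 has rank 0. Corank 2; j^3 = (x + 2*y)^3 is a perfect cube, so E-series; the 4-jet and mu = 6 give E_6. f is E_7 but g is E_6, hence not right-equivalent.

No.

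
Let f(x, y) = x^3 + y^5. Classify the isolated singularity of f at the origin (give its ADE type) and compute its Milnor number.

Type E8, Milnor number mu = 8.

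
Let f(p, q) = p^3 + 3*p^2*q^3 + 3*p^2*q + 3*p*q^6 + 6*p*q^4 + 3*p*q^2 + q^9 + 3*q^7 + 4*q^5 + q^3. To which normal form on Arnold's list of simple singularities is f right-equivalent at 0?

The Hessian of f at 0 has rank 0. Corank 2; j^3 = (p + q)^3 is a perfect cube, so E-series; the 5-jet and mu = 8 give E_8.

E_{8}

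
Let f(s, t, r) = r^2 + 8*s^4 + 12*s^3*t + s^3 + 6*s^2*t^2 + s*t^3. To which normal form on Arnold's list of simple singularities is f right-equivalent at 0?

E_{7}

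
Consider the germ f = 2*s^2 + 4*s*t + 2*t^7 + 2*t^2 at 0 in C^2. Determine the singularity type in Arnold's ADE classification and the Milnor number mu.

Type A_{6}, Milnor number mu = 6.

The Hessian of f at 0 has rank 1. Corank 1: A-series; mu = 6 gives A_6.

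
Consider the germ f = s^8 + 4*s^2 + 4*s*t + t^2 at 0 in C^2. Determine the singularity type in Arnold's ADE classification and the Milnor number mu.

Type A_7, Milnor number mu = 7.

The Hessian of f at 0 has rank 1. Corank 1: A-series; mu = 7 gives A_7.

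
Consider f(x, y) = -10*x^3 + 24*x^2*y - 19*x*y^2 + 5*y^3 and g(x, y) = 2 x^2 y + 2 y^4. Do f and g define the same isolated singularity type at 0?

No.

The Hessian of f at 0 has rank 0. Corank 2; j^3 = -(x - y)*(10*x^2 - 14*x*y + 5*y^2) splits into three distinct lines over C (the quadratic factor has nonzero discriminant), so D_4. The Hessian of g at 0 has rank 0. Corank 2; j^3 = 2*x^2*y has shape L^2 M (L != M), so D-series; mu = 5 gives D_5. f is D_4 but g is D_5, hence not right-equivalent.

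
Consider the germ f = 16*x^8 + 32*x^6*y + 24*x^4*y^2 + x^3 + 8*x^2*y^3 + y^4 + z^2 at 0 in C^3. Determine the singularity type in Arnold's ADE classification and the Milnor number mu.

The Hessian of f at 0 has rank 1. Corank 2; j^3 = x^3 is a perfect cube, so E-series; the 4-jet and mu = 6 give E_6.

Type E_{6}, Milnor number mu = 6.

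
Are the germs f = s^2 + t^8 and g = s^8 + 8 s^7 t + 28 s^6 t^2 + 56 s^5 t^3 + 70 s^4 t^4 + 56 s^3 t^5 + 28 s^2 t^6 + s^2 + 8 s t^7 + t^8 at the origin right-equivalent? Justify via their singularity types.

The Hessian of f at 0 is [[2, 0], [0, 0]] with rank 1, so corank 1. A Groebner basis of the Jacobian ideal J(f) in C{s,t} is {t^7, s}; counting standard monomials gives mu = 7. Corank 1: A-series; mu = 7 gives A_7. The Hessian of g at 0 is [[2, 0], [0, 0]] with rank 1, so corank 1. A Groebner basis of the Jacobian ideal J(g) in C{s,t} is {t^7, s}; counting standard monomials gives mu = 7. Corank 1: A-series; mu = 7 gives A_7. Both have type A_7, hence right-equivalent.

Yes.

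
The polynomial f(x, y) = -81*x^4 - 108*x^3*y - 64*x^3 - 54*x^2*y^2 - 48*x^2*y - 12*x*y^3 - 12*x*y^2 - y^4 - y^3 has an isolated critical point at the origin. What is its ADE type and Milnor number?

The Hessian of f at 0 has rank 0. Corank 2; j^3 = -(4*x + y)^3 is a perfect cube, so E-series; the 4-jet and mu = 6 give E_6.

Type E_6, Milnor number mu = 6.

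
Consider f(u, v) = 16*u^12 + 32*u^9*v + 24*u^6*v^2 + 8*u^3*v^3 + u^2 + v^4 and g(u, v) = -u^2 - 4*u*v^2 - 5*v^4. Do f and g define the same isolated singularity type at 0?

The Hessian of f at 0 has rank 1. Corank 1: A-series; mu = 3 gives A_3. The Hessian of g at 0 has rank 1. Corank 1: A-series; mu = 3 gives A_3. Both have type A_3, hence right-equivalent.

Yes.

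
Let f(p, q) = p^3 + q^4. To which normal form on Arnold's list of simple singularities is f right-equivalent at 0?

E6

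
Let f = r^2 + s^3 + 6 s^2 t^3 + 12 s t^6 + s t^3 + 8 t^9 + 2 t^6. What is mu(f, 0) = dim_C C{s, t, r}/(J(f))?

The Hessian of f at 0 is [[0, 0, 0], [0, 0, 0], [0, 0, 2]] with rank 1, so corank 2. A Groebner basis of the Jacobian ideal J(f) in C{s,t,r} is {s^3, s*t^2, 3*s^2 + t^3, r}; counting standard monomials gives mu = 7. Corank 2; j^3 = s^3 is a perfect cube, so E-series; the 4-jet and mu = 7 give E_7.

7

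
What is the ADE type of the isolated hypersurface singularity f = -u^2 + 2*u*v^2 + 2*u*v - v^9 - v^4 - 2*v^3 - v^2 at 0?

A_8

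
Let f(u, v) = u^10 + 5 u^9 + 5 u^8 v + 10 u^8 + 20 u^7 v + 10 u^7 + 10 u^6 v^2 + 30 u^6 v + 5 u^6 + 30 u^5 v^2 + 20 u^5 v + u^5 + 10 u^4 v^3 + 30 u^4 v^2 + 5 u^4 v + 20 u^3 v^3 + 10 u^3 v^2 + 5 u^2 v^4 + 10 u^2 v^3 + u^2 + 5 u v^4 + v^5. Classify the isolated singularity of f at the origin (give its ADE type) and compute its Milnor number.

Type A_4, Milnor number mu = 4.

The Hessian of f at 0 has rank 1. Corank 1: A-series; mu = 4 gives A_4.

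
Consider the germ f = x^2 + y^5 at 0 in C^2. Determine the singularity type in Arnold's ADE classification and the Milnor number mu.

The Hessian of f at 0 has rank 1. Corank 1: A-series; mu = 4 gives A_4.

Type A4, Milnor number mu = 4.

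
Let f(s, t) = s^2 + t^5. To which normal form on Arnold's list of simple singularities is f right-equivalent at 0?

The Hessian of f at 0 is [[2, 0], [0, 0]] with rank 1, so corank 1. A Groebner basis of the Jacobian ideal J(f) in C{s,t} is {t^4, s}; counting standard monomials gives mu = 4. Corank 1: A-series; mu = 4 gives A_4.

A4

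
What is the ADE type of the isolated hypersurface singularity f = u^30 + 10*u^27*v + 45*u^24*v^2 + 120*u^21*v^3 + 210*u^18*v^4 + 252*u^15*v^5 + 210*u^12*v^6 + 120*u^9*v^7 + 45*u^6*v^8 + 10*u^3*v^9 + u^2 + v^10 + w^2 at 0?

A9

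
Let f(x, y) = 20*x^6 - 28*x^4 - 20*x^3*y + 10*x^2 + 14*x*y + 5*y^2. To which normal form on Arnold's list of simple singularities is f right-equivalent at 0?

A_{1}

The Hessian of f at 0 is [[20, 14], [14, 10]] with rank 2, so corank 0. A Groebner basis of the Jacobian ideal J(f) in C{x,y} is {x, y}; counting standard monomials gives mu = 1. Corank 0: nondegenerate Morse point, so A_1.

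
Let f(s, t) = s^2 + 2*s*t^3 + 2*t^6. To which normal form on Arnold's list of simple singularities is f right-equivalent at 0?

A_{5}

The Hessian of f at 0 is [[2, 0], [0, 0]] with rank 1, so corank 1. A Groebner basis of the Jacobian ideal J(f) in C{s,t} is {s*t^2, s + t^3, s^2}; counting standard monomials gives mu = 5. Corank 1: A-series; mu = 5 gives A_5.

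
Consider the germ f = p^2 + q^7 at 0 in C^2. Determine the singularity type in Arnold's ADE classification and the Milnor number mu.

The Hessian of f at 0 is [[2, 0], [0, 0]] with rank 1, so corank 1. A Groebner basis of the Jacobian ideal J(f) in C{p,q} is {q^6, p}; counting standard monomials gives mu = 6. Corank 1: A-series; mu = 6 gives A_6.

Type A6, Milnor number mu = 6.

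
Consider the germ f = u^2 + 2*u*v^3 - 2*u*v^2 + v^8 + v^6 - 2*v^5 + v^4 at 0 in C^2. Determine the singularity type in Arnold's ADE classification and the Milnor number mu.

Type A_7, Milnor number mu = 7.

The Hessian of f at 0 has rank 1. Corank 1: A-series; mu = 7 gives A_7.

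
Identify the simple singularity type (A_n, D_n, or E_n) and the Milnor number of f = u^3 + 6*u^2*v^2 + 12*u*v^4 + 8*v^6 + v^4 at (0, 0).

Type E_6, Milnor number mu = 6.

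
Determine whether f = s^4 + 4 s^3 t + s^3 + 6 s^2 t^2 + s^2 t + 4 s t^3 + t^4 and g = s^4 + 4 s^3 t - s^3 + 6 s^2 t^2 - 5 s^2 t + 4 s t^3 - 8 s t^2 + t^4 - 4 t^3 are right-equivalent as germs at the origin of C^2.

Yes.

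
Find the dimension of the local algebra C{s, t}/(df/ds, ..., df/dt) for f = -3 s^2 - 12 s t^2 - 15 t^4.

3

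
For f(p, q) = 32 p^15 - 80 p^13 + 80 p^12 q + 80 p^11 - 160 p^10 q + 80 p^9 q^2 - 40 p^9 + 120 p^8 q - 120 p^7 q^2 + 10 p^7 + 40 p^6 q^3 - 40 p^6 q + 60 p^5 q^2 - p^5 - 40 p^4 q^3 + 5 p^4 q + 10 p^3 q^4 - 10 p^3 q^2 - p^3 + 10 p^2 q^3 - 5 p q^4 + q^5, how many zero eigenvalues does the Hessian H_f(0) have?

Hessian at 0 has rank 0.

2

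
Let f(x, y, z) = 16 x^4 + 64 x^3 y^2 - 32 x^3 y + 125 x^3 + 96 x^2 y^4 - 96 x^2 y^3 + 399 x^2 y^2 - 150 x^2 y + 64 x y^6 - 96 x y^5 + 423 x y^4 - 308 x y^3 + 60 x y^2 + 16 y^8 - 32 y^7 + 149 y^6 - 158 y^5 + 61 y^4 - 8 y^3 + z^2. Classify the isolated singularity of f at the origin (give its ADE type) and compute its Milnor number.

The Hessian of f at 0 has rank 1. Corank 2; j^3 = (5*x - 2*y)^3 is a perfect cube, so E-series; the 4-jet and mu = 6 give E_6.

Type E_6, Milnor number mu = 6.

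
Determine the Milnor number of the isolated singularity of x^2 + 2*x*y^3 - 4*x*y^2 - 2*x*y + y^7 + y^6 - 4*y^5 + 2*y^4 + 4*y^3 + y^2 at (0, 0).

6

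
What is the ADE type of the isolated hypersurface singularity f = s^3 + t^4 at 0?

E6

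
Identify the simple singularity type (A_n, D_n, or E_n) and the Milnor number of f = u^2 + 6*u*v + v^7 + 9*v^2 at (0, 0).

The Hessian of f at 0 has rank 1. Corank 1: A-series; mu = 6 gives A_6.

Type A6, Milnor number mu = 6.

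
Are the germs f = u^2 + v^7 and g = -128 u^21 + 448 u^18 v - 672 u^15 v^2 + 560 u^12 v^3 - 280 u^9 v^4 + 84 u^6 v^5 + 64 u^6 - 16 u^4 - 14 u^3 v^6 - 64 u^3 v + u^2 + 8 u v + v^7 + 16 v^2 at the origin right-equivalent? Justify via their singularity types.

Yes.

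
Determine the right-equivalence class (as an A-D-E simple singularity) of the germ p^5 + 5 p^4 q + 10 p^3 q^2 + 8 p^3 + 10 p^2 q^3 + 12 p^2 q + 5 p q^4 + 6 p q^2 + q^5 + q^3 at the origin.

E_8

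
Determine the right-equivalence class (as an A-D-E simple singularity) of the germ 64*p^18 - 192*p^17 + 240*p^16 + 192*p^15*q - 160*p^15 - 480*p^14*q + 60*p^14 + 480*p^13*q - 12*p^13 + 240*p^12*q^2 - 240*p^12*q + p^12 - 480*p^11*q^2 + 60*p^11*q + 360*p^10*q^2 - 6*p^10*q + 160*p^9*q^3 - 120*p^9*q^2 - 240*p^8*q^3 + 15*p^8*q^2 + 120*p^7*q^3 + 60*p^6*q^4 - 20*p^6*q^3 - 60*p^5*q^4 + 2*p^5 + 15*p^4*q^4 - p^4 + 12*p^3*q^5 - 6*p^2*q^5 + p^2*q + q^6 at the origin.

D_7

The Hessian of f at 0 is [[0, 0], [0, 0]] with rank 0, so corank 2. A Groebner basis of the Jacobian ideal J(f) in C{p,q} is {p^2/6 + q^5, p^3, p*q}; counting standard monomials gives mu = 7. Corank 2; j^3 = p^2*q has shape L^2 M (L != M), so D-series; mu = 7 gives D_7.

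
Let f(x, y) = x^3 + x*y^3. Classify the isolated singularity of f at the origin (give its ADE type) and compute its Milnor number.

The Hessian of f at 0 is [[0, 0], [0, 0]] with rank 0, so corank 2. A Groebner basis of the Jacobian ideal J(f) in C{x,y} is {x^3, x*y^2, 3*x^2 + y^3}; counting standard monomials gives mu = 7. Corank 2; j^3 = x^3 is a perfect cube, so E-series; the 4-jet and mu = 7 give E_7.

Type E_{7}, Milnor number mu = 7.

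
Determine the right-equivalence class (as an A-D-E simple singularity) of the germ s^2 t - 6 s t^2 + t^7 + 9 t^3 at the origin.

The Hessian of f at 0 is [[0, 0], [0, 0]] with rank 0, so corank 2. A Groebner basis of the Jacobian ideal J(f) in C{s,t} is {s^2/7 + t^6 - 9*t^2/7, s^3 - 27*t^3, s*t - 3*t^2}; counting standard monomials gives mu = 8. Corank 2; j^3 = t*(s - 3*t)^2 has shape L^2 M (L != M), so D-series; mu = 8 gives D_8.

D_8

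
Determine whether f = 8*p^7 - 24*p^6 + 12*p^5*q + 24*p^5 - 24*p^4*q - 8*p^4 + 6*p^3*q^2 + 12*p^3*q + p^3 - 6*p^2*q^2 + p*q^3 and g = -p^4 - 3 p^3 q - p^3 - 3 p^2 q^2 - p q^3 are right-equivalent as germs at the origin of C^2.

The Hessian of f at 0 has rank 0. Corank 2; j^3 = p^3 is a perfect cube, so E-series; the 4-jet and mu = 7 give E_7. The Hessian of g at 0 has rank 0. Corank 2; j^3 = -p^3 is a perfect cube, so E-series; the 4-jet and mu = 7 give E_7. Both have type E_7, hence right-equivalent.

Yes.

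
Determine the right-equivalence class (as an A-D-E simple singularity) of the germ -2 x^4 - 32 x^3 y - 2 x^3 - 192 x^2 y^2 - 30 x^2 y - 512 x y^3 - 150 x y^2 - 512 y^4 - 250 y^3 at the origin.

E_6

The Hessian of f at 0 has rank 0. Corank 2; j^3 = -2*(x + 5*y)^3 is a perfect cube, so E-series; the 4-jet and mu = 6 give E_6.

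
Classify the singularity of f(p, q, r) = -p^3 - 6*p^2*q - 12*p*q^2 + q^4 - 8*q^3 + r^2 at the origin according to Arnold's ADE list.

The Hessian of f at 0 is [[0, 0, 0], [0, 0, 0], [0, 0, 2]] with rank 1, so corank 2. A Groebner basis of the Jacobian ideal J(f) in C{p,q,r} is {q^3, p^2 + 4*p*q + 4*q^2, r}; counting standard monomials gives mu = 6. Corank 2; j^3 = -(p + 2*q)^3 is a perfect cube, so E-series; the 4-jet and mu = 6 give E_6.

E_{6}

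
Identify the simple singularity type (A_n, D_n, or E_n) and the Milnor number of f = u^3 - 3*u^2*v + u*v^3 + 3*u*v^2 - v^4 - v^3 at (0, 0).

Type E_{7}, Milnor number mu = 7.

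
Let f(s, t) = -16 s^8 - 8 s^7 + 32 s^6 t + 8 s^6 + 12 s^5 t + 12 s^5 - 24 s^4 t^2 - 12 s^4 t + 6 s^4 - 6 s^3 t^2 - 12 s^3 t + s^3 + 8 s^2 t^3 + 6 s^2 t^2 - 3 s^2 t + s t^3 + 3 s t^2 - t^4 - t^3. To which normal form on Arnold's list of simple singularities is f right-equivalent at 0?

E_{7}

The Hessian of f at 0 has rank 0. Corank 2; j^3 = (s - t)^3 is a perfect cube, so E-series; the 4-jet and mu = 7 give E_7.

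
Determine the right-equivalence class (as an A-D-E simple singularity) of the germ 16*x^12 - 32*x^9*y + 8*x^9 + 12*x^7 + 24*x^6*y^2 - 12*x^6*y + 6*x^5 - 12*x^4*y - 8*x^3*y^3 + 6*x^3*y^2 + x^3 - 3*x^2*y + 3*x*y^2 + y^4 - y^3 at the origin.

E6

The Hessian of f at 0 is [[0, 0], [0, 0]] with rank 0, so corank 2. A Groebner basis of the Jacobian ideal J(f) in C{x,y} is {y^3, x^2 - 2*x*y + y^2}; counting standard monomials gives mu = 6. Corank 2; j^3 = (x - y)^3 is a perfect cube, so E-series; the 4-jet and mu = 6 give E_6.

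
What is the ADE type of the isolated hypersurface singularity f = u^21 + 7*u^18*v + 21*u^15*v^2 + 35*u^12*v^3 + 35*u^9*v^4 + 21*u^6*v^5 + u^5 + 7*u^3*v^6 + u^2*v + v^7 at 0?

D_{8}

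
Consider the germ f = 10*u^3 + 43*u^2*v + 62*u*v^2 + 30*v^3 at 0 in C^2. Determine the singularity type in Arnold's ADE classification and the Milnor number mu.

Type D_{4}, Milnor number mu = 4.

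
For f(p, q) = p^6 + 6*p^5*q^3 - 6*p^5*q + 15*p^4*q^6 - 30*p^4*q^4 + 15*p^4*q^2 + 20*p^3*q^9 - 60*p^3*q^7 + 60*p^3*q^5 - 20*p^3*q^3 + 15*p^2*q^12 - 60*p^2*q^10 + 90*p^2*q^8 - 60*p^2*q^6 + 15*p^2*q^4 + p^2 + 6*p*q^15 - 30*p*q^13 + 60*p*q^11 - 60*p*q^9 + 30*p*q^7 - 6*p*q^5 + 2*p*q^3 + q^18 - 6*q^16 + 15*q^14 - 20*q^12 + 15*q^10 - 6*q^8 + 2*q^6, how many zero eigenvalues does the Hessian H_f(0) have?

The Hessian at 0 is [[2, 0], [0, 0]] of rank 1; hence corank 1.

1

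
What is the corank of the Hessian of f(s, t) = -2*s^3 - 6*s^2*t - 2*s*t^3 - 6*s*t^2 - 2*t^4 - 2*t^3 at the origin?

2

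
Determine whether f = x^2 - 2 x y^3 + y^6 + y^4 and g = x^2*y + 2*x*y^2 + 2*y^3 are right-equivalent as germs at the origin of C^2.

The Hessian of f at 0 is [[2, 0], [0, 0]] with rank 1, so corank 1. A Groebner basis of the Jacobian ideal J(f) in C{x,y} is {y^3, x}; counting standard monomials gives mu = 3. Corank 1: A-series; mu = 3 gives A_3. The Hessian of g at 0 is [[0, 0], [0, 0]] with rank 0, so corank 2. A Groebner basis of the Jacobian ideal J(g) in C{x,y} is {y^3, x^2 + 2*y^2, x*y + y^2}; counting standard monomials gives mu = 4. Corank 2; j^3 = y*(x^2 + 2*x*y + 2*y^2) splits into three distinct lines over C (the quadratic factor has nonzero discriminant), so D_4. f is A_3 but g is D_4, hence not right-equivalent.

No.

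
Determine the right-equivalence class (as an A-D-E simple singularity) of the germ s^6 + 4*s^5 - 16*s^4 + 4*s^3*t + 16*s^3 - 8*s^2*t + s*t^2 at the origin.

The Hessian of f at 0 is [[0, 0], [0, 0]] with rank 0, so corank 2. A Groebner basis of the Jacobian ideal J(f) in C{s,t} is {-4096*s^2/3 + 2176*s*t/3 + t^4 - 4*t^3/3 - 96*t^2, s^3 - 2*s^2 + s*t/2, s^2*t - 8*s^2 + 3*s*t - t^3/32 - t^2/4, -64*s^2/3 + s*t^2 + 28*s*t/3 - 5*t^3/24 - t^2}; counting standard monomials gives mu = 7. Corank 2; j^3 = s*(4*s - t)^2 has shape L^2 M (L != M), so D-series; mu = 7 gives D_7.

D_7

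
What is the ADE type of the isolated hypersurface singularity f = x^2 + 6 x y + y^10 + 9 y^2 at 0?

The Hessian of f at 0 is [[2, 6], [6, 18]] with rank 1, so corank 1. A Groebner basis of the Jacobian ideal J(f) in C{x,y} is {y^9, x + 3*y}; counting standard monomials gives mu = 9. Corank 1: A-series; mu = 9 gives A_9.

A9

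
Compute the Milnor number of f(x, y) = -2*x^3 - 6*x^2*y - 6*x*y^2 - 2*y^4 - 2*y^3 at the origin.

The Hessian of f at 0 has rank 0. Corank 2; j^3 = -2*(x + y)^3 is a perfect cube, so E-series; the 4-jet and mu = 6 give E_6.

6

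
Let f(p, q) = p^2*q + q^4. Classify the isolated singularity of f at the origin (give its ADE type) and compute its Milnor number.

The Hessian of f at 0 is [[0, 0], [0, 0]] with rank 0, so corank 2. A Groebner basis of the Jacobian ideal J(f) in C{p,q} is {p^3, p^2/4 + q^3, p*q}; counting standard monomials gives mu = 5. Corank 2; j^3 = p^2*q has shape L^2 M (L != M), so D-series; mu = 5 gives D_5.

Type D5, Milnor number mu = 5.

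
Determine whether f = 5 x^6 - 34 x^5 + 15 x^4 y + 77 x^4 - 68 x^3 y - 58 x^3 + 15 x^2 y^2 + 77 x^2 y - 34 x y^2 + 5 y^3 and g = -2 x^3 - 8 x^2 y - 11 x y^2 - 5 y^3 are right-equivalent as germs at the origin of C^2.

Yes.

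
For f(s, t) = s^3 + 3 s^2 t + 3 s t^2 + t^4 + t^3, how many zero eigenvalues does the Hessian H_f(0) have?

2

The Hessian at 0 is [[0, 0], [0, 0]] of rank 0; hence corank 2.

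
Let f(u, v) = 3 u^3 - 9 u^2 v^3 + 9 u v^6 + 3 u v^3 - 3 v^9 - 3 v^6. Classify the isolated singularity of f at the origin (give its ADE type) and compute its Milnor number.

Type E_{7}, Milnor number mu = 7.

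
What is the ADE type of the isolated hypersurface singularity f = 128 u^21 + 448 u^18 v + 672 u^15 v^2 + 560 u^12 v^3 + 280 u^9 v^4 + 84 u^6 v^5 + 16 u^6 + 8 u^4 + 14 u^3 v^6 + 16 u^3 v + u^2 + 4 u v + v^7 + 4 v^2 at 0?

A_6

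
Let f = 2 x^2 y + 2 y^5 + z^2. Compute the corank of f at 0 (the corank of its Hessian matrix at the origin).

Hessian at 0 has rank 1.

2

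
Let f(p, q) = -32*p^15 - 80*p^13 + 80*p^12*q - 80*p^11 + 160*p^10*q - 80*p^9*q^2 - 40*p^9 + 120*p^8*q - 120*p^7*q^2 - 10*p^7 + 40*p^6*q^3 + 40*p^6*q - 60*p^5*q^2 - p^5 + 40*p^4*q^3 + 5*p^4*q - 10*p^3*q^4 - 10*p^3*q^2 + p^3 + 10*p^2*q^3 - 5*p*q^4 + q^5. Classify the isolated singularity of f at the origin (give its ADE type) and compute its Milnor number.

Type E8, Milnor number mu = 8.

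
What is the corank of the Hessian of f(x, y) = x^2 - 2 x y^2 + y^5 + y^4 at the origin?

1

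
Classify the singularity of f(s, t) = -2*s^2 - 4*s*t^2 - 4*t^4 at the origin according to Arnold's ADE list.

The Hessian of f at 0 is [[-4, 0], [0, 0]] with rank 1, so corank 1. A Groebner basis of the Jacobian ideal J(f) in C{s,t} is {s^2, s*t, s + t^2}; counting standard monomials gives mu = 3. Corank 1: A-series; mu = 3 gives A_3.

A3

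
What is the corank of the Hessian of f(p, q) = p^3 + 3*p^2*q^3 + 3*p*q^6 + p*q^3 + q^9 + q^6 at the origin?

2

Hessian at 0 has rank 0.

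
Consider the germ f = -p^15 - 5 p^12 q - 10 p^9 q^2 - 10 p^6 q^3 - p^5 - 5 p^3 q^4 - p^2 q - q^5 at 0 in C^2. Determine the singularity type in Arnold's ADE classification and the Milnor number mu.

Type D_{6}, Milnor number mu = 6.

The Hessian of f at 0 has rank 0. Corank 2; j^3 = -p^2*q has shape L^2 M (L != M), so D-series; mu = 6 gives D_6.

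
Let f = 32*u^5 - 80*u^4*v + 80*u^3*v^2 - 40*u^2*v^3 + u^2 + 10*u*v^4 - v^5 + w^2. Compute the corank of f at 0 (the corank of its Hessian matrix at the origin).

1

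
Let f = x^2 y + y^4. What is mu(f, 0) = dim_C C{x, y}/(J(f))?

The Hessian of f at 0 has rank 0. Corank 2; j^3 = x^2*y has shape L^2 M (L != M), so D-series; mu = 5 gives D_5.

5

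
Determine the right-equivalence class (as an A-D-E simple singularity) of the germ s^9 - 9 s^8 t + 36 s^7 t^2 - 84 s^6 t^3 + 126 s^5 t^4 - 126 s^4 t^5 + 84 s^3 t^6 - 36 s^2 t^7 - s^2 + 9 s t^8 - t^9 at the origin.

The Hessian of f at 0 has rank 1. Corank 1: A-series; mu = 8 gives A_8.

A_8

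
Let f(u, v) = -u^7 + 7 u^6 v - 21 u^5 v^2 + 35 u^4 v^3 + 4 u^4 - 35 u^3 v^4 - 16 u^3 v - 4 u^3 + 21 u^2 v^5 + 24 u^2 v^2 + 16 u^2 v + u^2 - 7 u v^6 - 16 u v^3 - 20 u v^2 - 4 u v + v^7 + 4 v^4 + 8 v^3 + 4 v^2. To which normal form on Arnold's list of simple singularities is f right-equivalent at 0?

A_6

The Hessian of f at 0 has rank 1. Corank 1: A-series; mu = 6 gives A_6.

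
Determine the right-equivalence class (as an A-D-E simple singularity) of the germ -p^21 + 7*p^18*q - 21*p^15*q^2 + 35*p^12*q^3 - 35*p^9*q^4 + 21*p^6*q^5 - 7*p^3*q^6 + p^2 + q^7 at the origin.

A_6

The Hessian of f at 0 has rank 1. Corank 1: A-series; mu = 6 gives A_6.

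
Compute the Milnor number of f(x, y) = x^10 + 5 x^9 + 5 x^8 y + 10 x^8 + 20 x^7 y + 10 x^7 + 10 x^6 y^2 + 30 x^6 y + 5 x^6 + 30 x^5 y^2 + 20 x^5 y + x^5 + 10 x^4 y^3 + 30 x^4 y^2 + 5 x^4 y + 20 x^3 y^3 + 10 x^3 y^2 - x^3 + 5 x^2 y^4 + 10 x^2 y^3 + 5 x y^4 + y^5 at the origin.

8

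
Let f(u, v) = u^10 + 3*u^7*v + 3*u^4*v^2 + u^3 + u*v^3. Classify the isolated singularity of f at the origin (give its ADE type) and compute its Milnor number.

The Hessian of f at 0 has rank 0. Corank 2; j^3 = u^3 is a perfect cube, so E-series; the 4-jet and mu = 7 give E_7.

Type E_7, Milnor number mu = 7.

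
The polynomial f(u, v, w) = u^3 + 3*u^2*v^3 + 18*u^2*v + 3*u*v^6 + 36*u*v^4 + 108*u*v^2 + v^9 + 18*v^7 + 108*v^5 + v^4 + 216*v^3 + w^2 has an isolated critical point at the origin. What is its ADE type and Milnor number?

Type E_{6}, Milnor number mu = 6.

The Hessian of f at 0 has rank 1. Corank 2; j^3 = (u + 6*v)^3 is a perfect cube, so E-series; the 4-jet and mu = 6 give E_6.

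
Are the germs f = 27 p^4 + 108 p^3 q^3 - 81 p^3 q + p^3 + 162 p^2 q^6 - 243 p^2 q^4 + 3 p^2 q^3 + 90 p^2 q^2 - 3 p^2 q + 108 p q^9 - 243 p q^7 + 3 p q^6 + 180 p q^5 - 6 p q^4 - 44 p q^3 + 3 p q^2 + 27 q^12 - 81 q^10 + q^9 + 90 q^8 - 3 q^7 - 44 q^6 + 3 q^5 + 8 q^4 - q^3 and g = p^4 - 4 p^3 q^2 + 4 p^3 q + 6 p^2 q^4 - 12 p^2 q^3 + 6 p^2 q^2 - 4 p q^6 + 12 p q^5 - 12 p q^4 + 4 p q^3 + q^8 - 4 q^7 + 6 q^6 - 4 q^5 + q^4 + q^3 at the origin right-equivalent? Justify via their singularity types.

No.

The Hessian of f at 0 is [[0, 0], [0, 0]] with rank 0, so corank 2. A Groebner basis of the Jacobian ideal J(f) in C{p,q} is {p^2/3 - 2*p*q/3 + q^4 + q^3/9 + q^2/3, p^3 + 5*p^2/3 - 10*p*q/3 - 4*q^3/9 + 5*q^2/3, p^2*q + 11*p^2/9 - 22*p*q/9 - 16*q^3/27 + 11*q^2/9, 2*p^2/3 + p*q^2 - 4*p*q/3 - 7*q^3/9 + 2*q^2/3}; counting standard monomials gives mu = 7. Corank 2; j^3 = (p - q)^3 is a perfect cube, so E-series; the 4-jet and mu = 7 give E_7. The Hessian of g at 0 is [[0, 0], [0, 0]] with rank 0, so corank 2. A Groebner basis of the Jacobian ideal J(g) in C{p,q} is {p^3 + 3*p^2*q, q^2}; counting standard monomials gives mu = 6. Corank 2; j^3 = q^3 is a perfect cube, so E-series; the 4-jet and mu = 6 give E_6. f is E_7 but g is E_6, hence not right-equivalent.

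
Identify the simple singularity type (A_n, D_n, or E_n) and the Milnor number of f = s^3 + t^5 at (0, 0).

Type E_{8}, Milnor number mu = 8.

The Hessian of f at 0 has rank 0. Corank 2; j^3 = s^3 is a perfect cube, so E-series; the 5-jet and mu = 8 give E_8.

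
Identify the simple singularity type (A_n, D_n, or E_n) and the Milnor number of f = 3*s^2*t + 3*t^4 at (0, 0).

Type D_5, Milnor number mu = 5.

The Hessian of f at 0 is [[0, 0], [0, 0]] with rank 0, so corank 2. A Groebner basis of the Jacobian ideal J(f) in C{s,t} is {s^3, s^2/4 + t^3, s*t}; counting standard monomials gives mu = 5. Corank 2; j^3 = 3*s^2*t has shape L^2 M (L != M), so D-series; mu = 5 gives D_5.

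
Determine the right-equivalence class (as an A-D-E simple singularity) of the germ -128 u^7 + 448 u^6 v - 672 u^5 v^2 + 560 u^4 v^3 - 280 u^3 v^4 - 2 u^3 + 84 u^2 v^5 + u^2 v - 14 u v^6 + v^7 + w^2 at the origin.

The Hessian of f at 0 has rank 1. Corank 2; j^3 = -u^2*(2*u - v) has shape L^2 M (L != M), so D-series; mu = 8 gives D_8.

D8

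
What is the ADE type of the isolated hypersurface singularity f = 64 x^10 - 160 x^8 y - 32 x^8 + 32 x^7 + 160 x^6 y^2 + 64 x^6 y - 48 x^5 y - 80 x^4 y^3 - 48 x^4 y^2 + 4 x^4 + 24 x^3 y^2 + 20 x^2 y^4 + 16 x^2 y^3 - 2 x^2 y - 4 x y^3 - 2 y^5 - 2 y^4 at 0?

D_5

The Hessian of f at 0 has rank 0. Corank 2; j^3 = -2*x^2*y has shape L^2 M (L != M), so D-series; mu = 5 gives D_5.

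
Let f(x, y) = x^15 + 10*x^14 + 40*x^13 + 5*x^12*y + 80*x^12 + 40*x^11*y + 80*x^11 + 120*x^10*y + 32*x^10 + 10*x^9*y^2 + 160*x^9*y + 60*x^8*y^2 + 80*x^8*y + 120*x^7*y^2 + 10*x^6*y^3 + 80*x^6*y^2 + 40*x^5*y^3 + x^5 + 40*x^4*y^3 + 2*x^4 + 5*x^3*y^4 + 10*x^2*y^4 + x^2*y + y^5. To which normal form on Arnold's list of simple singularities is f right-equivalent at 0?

D_6

The Hessian of f at 0 has rank 0. Corank 2; j^3 = x^2*y has shape L^2 M (L != M), so D-series; mu = 6 gives D_6.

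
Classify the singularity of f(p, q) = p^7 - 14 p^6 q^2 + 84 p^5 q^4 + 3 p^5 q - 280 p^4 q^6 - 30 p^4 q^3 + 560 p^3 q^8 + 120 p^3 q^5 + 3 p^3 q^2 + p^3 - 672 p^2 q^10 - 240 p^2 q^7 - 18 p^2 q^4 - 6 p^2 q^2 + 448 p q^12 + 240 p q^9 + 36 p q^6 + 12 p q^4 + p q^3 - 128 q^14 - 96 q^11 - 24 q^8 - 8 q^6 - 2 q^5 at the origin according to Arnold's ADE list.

The Hessian of f at 0 is [[0, 0], [0, 0]] with rank 0, so corank 2. A Groebner basis of the Jacobian ideal J(f) in C{p,q} is {-p^2/4 + q^4 - q^3/12, p^3, p^2*q + p^2/12 + q^3/36, -p^2/2 + p*q^2 - q^3/6}; counting standard monomials gives mu = 7. Corank 2; j^3 = p^3 is a perfect cube, so E-series; the 4-jet and mu = 7 give E_7.

E_{7}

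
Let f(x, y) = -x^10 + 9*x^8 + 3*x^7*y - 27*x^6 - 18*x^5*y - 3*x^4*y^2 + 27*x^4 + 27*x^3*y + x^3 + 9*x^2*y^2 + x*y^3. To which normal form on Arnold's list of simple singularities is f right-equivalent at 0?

The Hessian of f at 0 is [[0, 0], [0, 0]] with rank 0, so corank 2. A Groebner basis of the Jacobian ideal J(f) in C{x,y} is {x^2/3 + y^4 + y^3/9, x^3, x^2*y - x^2/9 - y^3/27, 2*x^2/3 + x*y^2 + 2*y^3/9}; counting standard monomials gives mu = 7. Corank 2; j^3 = x^3 is a perfect cube, so E-series; the 4-jet and mu = 7 give E_7.

E7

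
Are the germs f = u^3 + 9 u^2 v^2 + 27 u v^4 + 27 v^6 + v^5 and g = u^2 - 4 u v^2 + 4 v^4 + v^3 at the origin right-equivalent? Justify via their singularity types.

The Hessian of f at 0 has rank 0. Corank 2; j^3 = u^3 is a perfect cube, so E-series; the 5-jet and mu = 8 give E_8. The Hessian of g at 0 has rank 1. Corank 1: A-series; mu = 2 gives A_2. f is E_8 but g is A_2, hence not right-equivalent.

No.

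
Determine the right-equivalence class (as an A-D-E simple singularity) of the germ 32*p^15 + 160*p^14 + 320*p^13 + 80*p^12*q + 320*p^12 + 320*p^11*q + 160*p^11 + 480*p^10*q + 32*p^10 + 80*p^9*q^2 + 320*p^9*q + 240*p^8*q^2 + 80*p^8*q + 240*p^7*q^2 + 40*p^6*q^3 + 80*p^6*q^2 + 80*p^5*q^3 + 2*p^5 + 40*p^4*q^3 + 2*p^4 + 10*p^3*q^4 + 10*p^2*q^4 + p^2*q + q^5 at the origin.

D_6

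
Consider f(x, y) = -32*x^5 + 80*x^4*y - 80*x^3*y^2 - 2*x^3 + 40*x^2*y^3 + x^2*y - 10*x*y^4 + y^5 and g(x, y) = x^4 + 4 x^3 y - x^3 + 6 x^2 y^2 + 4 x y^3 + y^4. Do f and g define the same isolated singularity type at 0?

The Hessian of f at 0 has rank 0. Corank 2; j^3 = -x^2*(2*x - y) has shape L^2 M (L != M), so D-series; mu = 6 gives D_6. The Hessian of g at 0 has rank 0. Corank 2; j^3 = -x^3 is a perfect cube, so E-series; the 4-jet and mu = 6 give E_6. f is D_6 but g is E_6, hence not right-equivalent.

No.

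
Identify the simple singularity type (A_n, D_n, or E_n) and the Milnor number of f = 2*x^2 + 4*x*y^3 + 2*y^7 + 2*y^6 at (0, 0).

Type A_6, Milnor number mu = 6.

The Hessian of f at 0 has rank 1. Corank 1: A-series; mu = 6 gives A_6.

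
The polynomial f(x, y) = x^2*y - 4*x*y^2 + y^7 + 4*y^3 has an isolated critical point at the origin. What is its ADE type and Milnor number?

Type D_8, Milnor number mu = 8.

The Hessian of f at 0 has rank 0. Corank 2; j^3 = y*(x - 2*y)^2 has shape L^2 M (L != M), so D-series; mu = 8 gives D_8.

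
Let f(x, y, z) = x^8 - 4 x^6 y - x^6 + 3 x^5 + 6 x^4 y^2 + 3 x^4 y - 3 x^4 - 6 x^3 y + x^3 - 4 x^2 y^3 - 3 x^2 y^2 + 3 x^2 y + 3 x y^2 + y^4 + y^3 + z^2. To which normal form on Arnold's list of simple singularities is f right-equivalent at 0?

E_{6}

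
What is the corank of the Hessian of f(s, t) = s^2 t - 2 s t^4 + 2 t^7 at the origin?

Hessian at 0 has rank 0.

2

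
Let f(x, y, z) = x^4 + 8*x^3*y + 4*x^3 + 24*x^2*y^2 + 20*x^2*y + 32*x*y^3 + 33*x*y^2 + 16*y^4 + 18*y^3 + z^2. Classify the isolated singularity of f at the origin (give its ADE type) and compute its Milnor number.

The Hessian of f at 0 is [[0, 0, 0], [0, 0, 0], [0, 0, 2]] with rank 1, so corank 2. A Groebner basis of the Jacobian ideal J(f) in C{x,y,z} is {x*y^2 + 6*x*y + 9*y^2, -4*x*y + y^3 - 6*y^2, x^2 + 7*x*y/2 + 3*y^2, z}; counting standard monomials gives mu = 5. Corank 2; j^3 = (x + 2*y)*(2*x + 3*y)^2 has shape L^2 M (L != M), so D-series; mu = 5 gives D_5.

Type D_{5}, Milnor number mu = 5.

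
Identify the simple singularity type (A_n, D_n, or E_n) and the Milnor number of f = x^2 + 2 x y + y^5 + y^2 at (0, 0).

The Hessian of f at 0 is [[2, 2], [2, 2]] with rank 1, so corank 1. A Groebner basis of the Jacobian ideal J(f) in C{x,y} is {y^4, x + y}; counting standard monomials gives mu = 4. Corank 1: A-series; mu = 4 gives A_4.

Type A_{4}, Milnor number mu = 4.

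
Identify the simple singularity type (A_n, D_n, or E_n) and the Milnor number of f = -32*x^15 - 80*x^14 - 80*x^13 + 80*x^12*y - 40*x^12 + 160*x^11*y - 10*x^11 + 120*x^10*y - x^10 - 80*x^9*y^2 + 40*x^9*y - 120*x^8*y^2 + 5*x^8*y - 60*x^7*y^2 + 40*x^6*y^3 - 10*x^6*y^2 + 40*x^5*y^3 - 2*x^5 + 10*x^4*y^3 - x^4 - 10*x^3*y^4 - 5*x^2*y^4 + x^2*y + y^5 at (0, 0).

Type D_6, Milnor number mu = 6.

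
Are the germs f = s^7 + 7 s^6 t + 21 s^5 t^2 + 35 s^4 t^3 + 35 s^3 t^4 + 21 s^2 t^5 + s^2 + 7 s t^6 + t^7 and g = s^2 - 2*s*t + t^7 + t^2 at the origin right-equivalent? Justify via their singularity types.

Yes.

The Hessian of f at 0 has rank 1. Corank 1: A-series; mu = 6 gives A_6. The Hessian of g at 0 has rank 1. Corank 1: A-series; mu = 6 gives A_6. Both have type A_6, hence right-equivalent.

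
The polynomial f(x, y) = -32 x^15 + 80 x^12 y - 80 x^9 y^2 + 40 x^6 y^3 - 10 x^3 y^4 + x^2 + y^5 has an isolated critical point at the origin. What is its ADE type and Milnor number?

Type A4, Milnor number mu = 4.

The Hessian of f at 0 is [[2, 0], [0, 0]] with rank 1, so corank 1. A Groebner basis of the Jacobian ideal J(f) in C{x,y} is {y^4, x}; counting standard monomials gives mu = 4. Corank 1: A-series; mu = 4 gives A_4.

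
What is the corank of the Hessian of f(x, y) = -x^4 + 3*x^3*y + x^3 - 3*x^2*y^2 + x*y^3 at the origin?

The Hessian at 0 is [[0, 0], [0, 0]] of rank 0; hence corank 2.

2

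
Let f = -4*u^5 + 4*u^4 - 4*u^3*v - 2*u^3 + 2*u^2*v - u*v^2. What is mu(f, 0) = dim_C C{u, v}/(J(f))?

4

The Hessian of f at 0 is [[0, 0], [0, 0]] with rank 0, so corank 2. A Groebner basis of the Jacobian ideal J(f) in C{u,v} is {v^3, u^2 + v^2/2, u*v + v^2/2}; counting standard monomials gives mu = 4. Corank 2; j^3 = -u*(2*u^2 - 2*u*v + v^2) splits into three distinct lines over C (the quadratic factor has nonzero discriminant), so D_4.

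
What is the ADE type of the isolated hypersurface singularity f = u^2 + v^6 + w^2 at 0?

The Hessian of f at 0 has rank 2. Corank 1: A-series; mu = 5 gives A_5.

A_{5}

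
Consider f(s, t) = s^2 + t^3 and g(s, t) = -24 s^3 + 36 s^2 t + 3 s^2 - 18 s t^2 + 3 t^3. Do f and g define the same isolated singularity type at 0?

The Hessian of f at 0 is [[2, 0], [0, 0]] with rank 1, so corank 1. A Groebner basis of the Jacobian ideal J(f) in C{s,t} is {t^2, s}; counting standard monomials gives mu = 2. Corank 1: A-series; mu = 2 gives A_2. The Hessian of g at 0 is [[6, 0], [0, 0]] with rank 1, so corank 1. A Groebner basis of the Jacobian ideal J(g) in C{s,t} is {t^2, s}; counting standard monomials gives mu = 2. Corank 1: A-series; mu = 2 gives A_2. Both have type A_2, hence right-equivalent.

Yes.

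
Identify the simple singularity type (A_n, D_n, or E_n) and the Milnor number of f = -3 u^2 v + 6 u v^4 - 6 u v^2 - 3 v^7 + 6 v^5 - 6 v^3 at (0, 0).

Type D4, Milnor number mu = 4.

The Hessian of f at 0 has rank 0. Corank 2; j^3 = -3*v*(u^2 + 2*u*v + 2*v^2) splits into three distinct lines over C (the quadratic factor has nonzero discriminant), so D_4.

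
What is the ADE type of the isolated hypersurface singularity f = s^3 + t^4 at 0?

E6

The Hessian of f at 0 is [[0, 0], [0, 0]] with rank 0, so corank 2. A Groebner basis of the Jacobian ideal J(f) in C{s,t} is {t^3, s^2}; counting standard monomials gives mu = 6. Corank 2; j^3 = s^3 is a perfect cube, so E-series; the 4-jet and mu = 6 give E_6.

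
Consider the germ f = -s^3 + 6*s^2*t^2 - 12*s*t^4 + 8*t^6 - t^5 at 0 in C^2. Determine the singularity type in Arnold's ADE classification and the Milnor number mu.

Type E_{8}, Milnor number mu = 8.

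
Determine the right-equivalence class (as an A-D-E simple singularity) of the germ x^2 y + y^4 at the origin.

The Hessian of f at 0 has rank 0. Corank 2; j^3 = x^2*y has shape L^2 M (L != M), so D-series; mu = 5 gives D_5.

D_5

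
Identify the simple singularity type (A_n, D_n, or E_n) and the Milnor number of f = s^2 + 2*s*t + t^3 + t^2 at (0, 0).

Type A_{2}, Milnor number mu = 2.

The Hessian of f at 0 has rank 1. Corank 1: A-series; mu = 2 gives A_2.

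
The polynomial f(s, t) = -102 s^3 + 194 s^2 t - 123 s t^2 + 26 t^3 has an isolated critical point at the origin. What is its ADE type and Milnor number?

Type D_4, Milnor number mu = 4.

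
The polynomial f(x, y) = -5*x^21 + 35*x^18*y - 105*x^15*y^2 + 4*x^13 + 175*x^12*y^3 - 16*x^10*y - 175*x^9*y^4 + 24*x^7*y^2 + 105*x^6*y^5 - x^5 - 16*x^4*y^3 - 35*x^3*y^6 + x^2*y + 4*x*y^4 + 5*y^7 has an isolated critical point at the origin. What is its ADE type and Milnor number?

Type D_8, Milnor number mu = 8.

The Hessian of f at 0 has rank 0. Corank 2; j^3 = x^2*y has shape L^2 M (L != M), so D-series; mu = 8 gives D_8.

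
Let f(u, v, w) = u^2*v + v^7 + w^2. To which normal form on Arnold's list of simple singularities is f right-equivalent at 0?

D8

The Hessian of f at 0 has rank 1. Corank 2; j^3 = u^2*v has shape L^2 M (L != M), so D-series; mu = 8 gives D_8.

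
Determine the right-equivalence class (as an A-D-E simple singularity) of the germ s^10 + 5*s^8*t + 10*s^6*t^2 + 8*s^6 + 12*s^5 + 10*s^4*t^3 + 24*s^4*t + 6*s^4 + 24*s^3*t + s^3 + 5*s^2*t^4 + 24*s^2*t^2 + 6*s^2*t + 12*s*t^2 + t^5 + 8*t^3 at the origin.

The Hessian of f at 0 has rank 0. Corank 2; j^3 = (s + 2*t)^3 is a perfect cube, so E-series; the 5-jet and mu = 8 give E_8.

E_8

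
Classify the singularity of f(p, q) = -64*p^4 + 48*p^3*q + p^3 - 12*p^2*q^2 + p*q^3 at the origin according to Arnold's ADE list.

E7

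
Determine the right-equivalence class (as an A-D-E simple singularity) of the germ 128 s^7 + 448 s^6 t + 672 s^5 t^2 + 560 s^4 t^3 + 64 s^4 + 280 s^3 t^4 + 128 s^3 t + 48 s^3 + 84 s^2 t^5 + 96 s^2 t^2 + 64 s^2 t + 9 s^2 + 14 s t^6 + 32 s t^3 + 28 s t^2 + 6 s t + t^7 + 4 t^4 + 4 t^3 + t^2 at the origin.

A_6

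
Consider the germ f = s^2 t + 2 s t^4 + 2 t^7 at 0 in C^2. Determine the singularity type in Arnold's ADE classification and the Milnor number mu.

Type D8, Milnor number mu = 8.

The Hessian of f at 0 is [[0, 0], [0, 0]] with rank 0, so corank 2. A Groebner basis of the Jacobian ideal J(f) in C{s,t} is {-s^2/6 + s*t^3, s*t + t^4, s^3, s^2*t}; counting standard monomials gives mu = 8. Corank 2; j^3 = s^2*t has shape L^2 M (L != M), so D-series; mu = 8 gives D_8.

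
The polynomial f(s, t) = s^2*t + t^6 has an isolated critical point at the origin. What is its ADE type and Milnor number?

Type D_7, Milnor number mu = 7.

The Hessian of f at 0 has rank 0. Corank 2; j^3 = s^2*t has shape L^2 M (L != M), so D-series; mu = 7 gives D_7.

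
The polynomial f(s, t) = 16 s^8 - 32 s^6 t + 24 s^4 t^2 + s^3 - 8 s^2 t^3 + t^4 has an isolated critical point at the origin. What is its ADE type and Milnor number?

Type E_6, Milnor number mu = 6.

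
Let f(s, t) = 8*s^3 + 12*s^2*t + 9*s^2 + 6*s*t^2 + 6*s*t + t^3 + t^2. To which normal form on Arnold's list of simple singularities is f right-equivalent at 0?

A_{2}

The Hessian of f at 0 has rank 1. Corank 1: A-series; mu = 2 gives A_2.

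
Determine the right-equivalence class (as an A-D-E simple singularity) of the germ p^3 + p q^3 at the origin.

The Hessian of f at 0 has rank 0. Corank 2; j^3 = p^3 is a perfect cube, so E-series; the 4-jet and mu = 7 give E_7.

E7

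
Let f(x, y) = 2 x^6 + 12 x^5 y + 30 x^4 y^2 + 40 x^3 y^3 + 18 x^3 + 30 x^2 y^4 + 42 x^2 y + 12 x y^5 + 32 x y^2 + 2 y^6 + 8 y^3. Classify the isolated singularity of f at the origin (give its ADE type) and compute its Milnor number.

The Hessian of f at 0 has rank 0. Corank 2; j^3 = 2*(x + y)*(3*x + 2*y)^2 has shape L^2 M (L != M), so D-series; mu = 7 gives D_7.

Type D_7, Milnor number mu = 7.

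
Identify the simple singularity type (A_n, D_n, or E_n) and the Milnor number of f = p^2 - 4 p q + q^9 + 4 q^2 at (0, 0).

The Hessian of f at 0 is [[2, -4], [-4, 8]] with rank 1, so corank 1. A Groebner basis of the Jacobian ideal J(f) in C{p,q} is {q^8, p - 2*q}; counting standard monomials gives mu = 8. Corank 1: A-series; mu = 8 gives A_8.

Type A_{8}, Milnor number mu = 8.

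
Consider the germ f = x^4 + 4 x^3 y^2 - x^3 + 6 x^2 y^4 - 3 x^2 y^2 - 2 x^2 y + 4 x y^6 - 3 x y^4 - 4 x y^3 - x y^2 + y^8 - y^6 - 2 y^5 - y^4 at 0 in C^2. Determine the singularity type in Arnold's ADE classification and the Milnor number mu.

The Hessian of f at 0 has rank 0. Corank 2; j^3 = -x*(x + y)^2 has shape L^2 M (L != M), so D-series; mu = 5 gives D_5.

Type D5, Milnor number mu = 5.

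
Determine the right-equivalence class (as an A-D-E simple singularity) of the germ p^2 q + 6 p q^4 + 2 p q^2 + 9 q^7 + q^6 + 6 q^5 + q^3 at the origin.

D7

The Hessian of f at 0 has rank 0. Corank 2; j^3 = q*(p + q)^2 has shape L^2 M (L != M), so D-series; mu = 7 gives D_7.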